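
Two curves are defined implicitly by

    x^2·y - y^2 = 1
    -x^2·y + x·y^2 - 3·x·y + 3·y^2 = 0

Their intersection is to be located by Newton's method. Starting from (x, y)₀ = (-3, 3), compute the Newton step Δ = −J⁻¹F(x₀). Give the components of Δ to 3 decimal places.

(0.000, -5.667)

At (-3, 3): F = (17.000, 0.000).
Jacobian J = [[2·x·y, x^2 - 2·y], [-2·x·y + y^2 - 3·y, -x^2 + 2·x·y - 3·x + 6·y]].
At the point, J = [[-18.000, 3.000], [18.000, 0.000]] (det J = -54.000).
Solving J·Δ = −F gives Δ = (0.000, -5.667).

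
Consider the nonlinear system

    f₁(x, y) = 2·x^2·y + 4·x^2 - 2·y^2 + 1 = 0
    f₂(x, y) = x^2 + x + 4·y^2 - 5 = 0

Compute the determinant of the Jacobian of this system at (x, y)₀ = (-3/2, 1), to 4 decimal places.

J = [[4·x·y + 8·x, 2·x^2 - 4·y], [2·x + 1, 8·y]].
At the point, J = [[-18.0000, 0.5000], [-2.0000, 8.0000]].
det J = -143.0000.

-143.0000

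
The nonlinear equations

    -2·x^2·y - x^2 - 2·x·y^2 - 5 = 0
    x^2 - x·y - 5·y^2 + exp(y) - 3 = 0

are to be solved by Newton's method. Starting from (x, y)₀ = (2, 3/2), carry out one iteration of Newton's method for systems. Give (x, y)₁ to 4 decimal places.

(1.3471, 0.6692)

At (2, 3/2): F = (-30.0000, -8.768311).
Jacobian J = [[-4·x·y - 2·x - 2·y^2, -2·x^2 - 4·x·y], [2·x - y, -x - 10·y + exp(y)]].
At the point, J = [[-20.5000, -20.0000], [2.5000, -12.518311]] (det J = 306.625374).
Solving J·Δ = −F gives Δ = (-0.6529, -0.8308).
Then the next iterate is (x, y)₁ = (1.3471, 0.6692).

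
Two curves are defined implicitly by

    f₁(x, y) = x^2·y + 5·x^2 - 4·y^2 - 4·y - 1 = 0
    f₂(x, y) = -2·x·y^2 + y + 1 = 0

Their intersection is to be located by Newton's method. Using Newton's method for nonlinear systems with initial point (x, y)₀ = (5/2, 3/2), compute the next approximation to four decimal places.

At (5/2, 3/2): F = (24.6250, -8.7500).
Jacobian J = [[2·x·y + 10·x, x^2 - 8·y - 4], [-2·y^2, -4·x·y + 1]].
At the point, J = [[32.5000, -9.7500], [-4.5000, -14.0000]] (det J = -498.8750).
Solving J·Δ = −F gives Δ = (-0.8621, -0.3479).
Then the next iterate is (x, y)₁ = (1.6379, 1.1521).

(1.6379, 1.1521)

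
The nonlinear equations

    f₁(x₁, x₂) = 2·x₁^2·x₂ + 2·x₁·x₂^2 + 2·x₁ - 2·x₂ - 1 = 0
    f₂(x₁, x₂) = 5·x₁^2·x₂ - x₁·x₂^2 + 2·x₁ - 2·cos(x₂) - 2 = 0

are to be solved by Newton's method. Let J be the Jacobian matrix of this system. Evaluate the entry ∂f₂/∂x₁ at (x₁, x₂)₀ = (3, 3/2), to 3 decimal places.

∂f₂/∂x₁ = 10·x₁·x₂ - x₂^2 + 2.
At (3, 3/2) this is 44.750.

44.750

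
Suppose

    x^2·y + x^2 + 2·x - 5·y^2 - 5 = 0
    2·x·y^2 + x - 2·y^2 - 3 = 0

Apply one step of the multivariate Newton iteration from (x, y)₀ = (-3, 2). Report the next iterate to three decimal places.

At (-3, 2): F = (-4.000, -38.000).
Jacobian J = [[2·x·y + 2·x + 2, x^2 - 10·y], [2·y^2 + 1, 4·x·y - 4·y]].
At the point, J = [[-16.000, -11.000], [9.000, -32.000]] (det J = 611.000).
Solving J·Δ = −F gives Δ = (0.475, -1.054).
Then the next iterate is (x, y)₁ = (-2.525, 0.946).

(-2.525, 0.946)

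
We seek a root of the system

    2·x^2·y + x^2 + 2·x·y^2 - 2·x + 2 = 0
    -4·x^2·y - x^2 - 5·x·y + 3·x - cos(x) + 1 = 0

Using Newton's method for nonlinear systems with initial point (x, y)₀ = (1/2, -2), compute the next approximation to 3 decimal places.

At (1/2, -2): F = (4.250, 8.37242).
Jacobian J = [[4·x·y + 2·x + 2·y^2 - 2, 2·x^2 + 4·x·y], [-8·x·y - 2·x - 5·y + sin(x) + 3, -4·x^2 - 5·x]].
At the point, J = [[3.000, -3.500], [20.47943, -3.500]] (det J = 61.17799).
Solving J·Δ = −F gives Δ = (-0.236, 1.012).
Then the next iterate is (x, y)₁ = (0.264, -0.988).

(0.264, -0.988)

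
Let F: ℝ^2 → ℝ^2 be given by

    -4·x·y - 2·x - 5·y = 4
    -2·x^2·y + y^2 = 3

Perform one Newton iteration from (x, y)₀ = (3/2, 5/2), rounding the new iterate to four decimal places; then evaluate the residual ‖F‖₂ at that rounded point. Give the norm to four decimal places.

At (3/2, 5/2): F = (-34.5000, -8.0000).
Jacobian J = [[-4·y - 2, -4·x - 5], [-4·x·y, -2·x^2 + 2·y]].
At the point, J = [[-12.0000, -11.0000], [-15.0000, 0.5000]] (det J = -171.0000).
Solving J·Δ = −F gives Δ = (-0.6155, -2.4649).
Then the next iterate is (x, y)₁ = (0.8845, 0.0351).
Re-evaluating at (0.8845, 0.0351): F = (-6.068684, -3.053688), so ‖F‖₂ = 6.7937.

6.7937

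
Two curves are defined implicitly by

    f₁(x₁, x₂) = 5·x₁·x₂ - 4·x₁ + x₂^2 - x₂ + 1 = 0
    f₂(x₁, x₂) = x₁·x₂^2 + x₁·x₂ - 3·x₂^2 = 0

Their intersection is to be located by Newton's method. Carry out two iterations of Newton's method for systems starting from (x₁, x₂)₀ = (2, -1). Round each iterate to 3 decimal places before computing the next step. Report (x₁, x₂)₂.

(0.325, -0.123)

At (2, -1): F = (-15.000, -3.000).
Jacobian J = [[5·x₂ - 4, 5·x₁ + 2·x₂ - 1], [x₂^2 + x₂, 2·x₁·x₂ + x₁ - 6·x₂]].
At the point, J = [[-9.000, 7.000], [0.000, 4.000]] (det J = -36.000).
Solving J·Δ = −F gives Δ = (-1.083, 0.750).
Then the next iterate is (x₁, x₂)₁ = (0.917, -0.250).
Round to (0.917, -0.250) and repeat: F = (-3.50175, -0.35944), J = [[-5.250, 3.085], [-0.18750, 1.95850]].
Δ = (-0.592, 0.127), so (x₁, x₂)₂ = (0.325, -0.123).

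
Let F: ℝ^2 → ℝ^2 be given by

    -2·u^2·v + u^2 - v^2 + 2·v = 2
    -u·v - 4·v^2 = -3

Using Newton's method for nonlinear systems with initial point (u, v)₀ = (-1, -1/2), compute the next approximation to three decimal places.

(-1.378, -0.762)

At (-1, -1/2): F = (-1.250, 1.500).
Jacobian J = [[-4·u·v + 2·u, -2·u^2 - 2·v + 2], [-v, -u - 8·v]].
At the point, J = [[-4.000, 1.000], [0.500, 5.000]] (det J = -20.500).
Solving J·Δ = −F gives Δ = (-0.378, -0.262).
Then the next iterate is (u, v)₁ = (-1.378, -0.762).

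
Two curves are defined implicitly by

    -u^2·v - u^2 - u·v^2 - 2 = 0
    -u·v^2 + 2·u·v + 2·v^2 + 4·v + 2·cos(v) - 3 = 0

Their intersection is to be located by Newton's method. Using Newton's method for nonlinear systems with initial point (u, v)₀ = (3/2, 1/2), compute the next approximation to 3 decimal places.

At (3/2, 1/2): F = (-5.750, 2.38017).
Jacobian J = [[-2·u·v - 2·u - v^2, -u^2 - 2·u·v], [-v^2 + 2·v, -2·u·v + 2·u + 4·v - 2·sin(v) + 4]].
At the point, J = [[-4.750, -3.750], [0.750, 6.54115]] (det J = -28.25796).
Solving J·Δ = −F gives Δ = (-1.015, -0.247).
Then the next iterate is (u, v)₁ = (0.485, 0.253).

(0.485, 0.253)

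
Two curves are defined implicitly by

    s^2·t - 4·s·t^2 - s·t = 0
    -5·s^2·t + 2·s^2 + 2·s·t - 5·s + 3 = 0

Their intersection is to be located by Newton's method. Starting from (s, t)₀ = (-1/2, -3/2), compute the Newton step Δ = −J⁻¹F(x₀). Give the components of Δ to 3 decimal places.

At (-1/2, -3/2): F = (3.375, 9.375).
Jacobian J = [[2·s·t - 4·t^2 - t, s^2 - 8·s·t - s], [-10·s·t + 4·s + 2·t - 5, -5·s^2 + 2·s]].
At the point, J = [[-6.000, -5.250], [-17.500, -2.250]] (det J = -78.375).
Solving J·Δ = −F gives Δ = (0.531, 0.036).

(0.531, 0.036)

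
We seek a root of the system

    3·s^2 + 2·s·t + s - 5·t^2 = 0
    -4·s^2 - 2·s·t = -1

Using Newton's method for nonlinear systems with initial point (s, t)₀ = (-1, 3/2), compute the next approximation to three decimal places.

At (-1, 3/2): F = (-12.250, 0.000).
Jacobian J = [[6·s + 2·t + 1, 2·s - 10·t], [-8·s - 2·t, -2·s]].
At the point, J = [[-2.000, -17.000], [5.000, 2.000]] (det J = 81.000).
Solving J·Δ = −F gives Δ = (0.302, -0.756).
Then the next iterate is (s, t)₁ = (-0.698, 0.744).

(-0.698, 0.744)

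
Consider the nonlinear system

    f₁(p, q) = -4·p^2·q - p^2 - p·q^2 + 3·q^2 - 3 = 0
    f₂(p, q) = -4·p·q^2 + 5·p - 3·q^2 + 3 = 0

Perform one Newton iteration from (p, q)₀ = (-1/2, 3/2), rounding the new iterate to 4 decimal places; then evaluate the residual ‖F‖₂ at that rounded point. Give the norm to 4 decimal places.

0.7617

At (-1/2, 3/2): F = (3.1250, -1.7500).
Jacobian J = [[-8·p·q - 2·p - q^2, -4·p^2 - 2·p·q + 6·q], [-4·q^2 + 5, -8·p·q - 6·q]].
At the point, J = [[4.7500, 9.5000], [-4.0000, -3.0000]] (det J = 23.7500).
Solving J·Δ = −F gives Δ = (-0.3053, -0.1763).
Then the next iterate is (p, q)₁ = (-0.8053, 1.3237).
Re-evaluating at (-0.8053, 1.3237): F = (-0.414652, -0.638917), so ‖F‖₂ = 0.7617.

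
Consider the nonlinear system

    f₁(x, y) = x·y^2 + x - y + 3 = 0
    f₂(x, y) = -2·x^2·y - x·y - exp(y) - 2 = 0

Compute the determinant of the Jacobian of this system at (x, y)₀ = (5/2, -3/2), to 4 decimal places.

90.7748

J = [[y^2 + 1, 2·x·y - 1], [-4·x·y - y, -2·x^2 - x - exp(y)]].
At the point, J = [[3.2500, -8.5000], [16.5000, -15.223130]].
det J = 90.7748.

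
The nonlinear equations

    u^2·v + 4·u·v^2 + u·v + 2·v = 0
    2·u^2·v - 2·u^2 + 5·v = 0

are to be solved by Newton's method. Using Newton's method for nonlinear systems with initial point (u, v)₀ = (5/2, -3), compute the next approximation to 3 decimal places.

(1.176, -2.311)

At (5/2, -3): F = (57.750, -65.000).
Jacobian J = [[2·u·v + 4·v^2 + v, u^2 + 8·u·v + u + 2], [4·u·v - 4·u, 2·u^2 + 5]].
At the point, J = [[18.000, -49.250], [-40.000, 17.500]] (det J = -1655.000).
Solving J·Δ = −F gives Δ = (-1.324, 0.689).
Then the next iterate is (u, v)₁ = (1.176, -2.311).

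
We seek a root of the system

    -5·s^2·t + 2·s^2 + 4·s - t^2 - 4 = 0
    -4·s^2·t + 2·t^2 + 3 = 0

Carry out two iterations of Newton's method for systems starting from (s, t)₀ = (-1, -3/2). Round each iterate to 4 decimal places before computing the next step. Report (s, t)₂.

(-8.0723, -1.6339)

At (-1, -3/2): F = (-0.7500, 13.5000).
Jacobian J = [[-10·s·t + 4·s + 4, -5·s^2 - 2·t], [-8·s·t, -4·s^2 + 4·t]].
At the point, J = [[-15.0000, -2.0000], [-12.0000, -10.0000]] (det J = 126.0000).
Solving J·Δ = −F gives Δ = (-0.2738, 1.6786).
Then the next iterate is (s, t)₁ = (-1.2738, 0.1786).
Round to (-1.2738, 0.1786) and repeat: F = (-7.330917, 1.904634), J = [[1.179807, -8.470032], [1.820005, -5.775866]].
Δ = (-6.7985, -1.8125), so (s, t)₂ = (-8.0723, -1.6339).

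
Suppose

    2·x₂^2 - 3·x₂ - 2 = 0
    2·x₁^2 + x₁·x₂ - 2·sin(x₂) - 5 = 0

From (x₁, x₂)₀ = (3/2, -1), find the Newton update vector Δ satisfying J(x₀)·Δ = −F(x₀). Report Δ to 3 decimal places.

At (3/2, -1): F = (3.000, -0.31706).
Jacobian J = [[0, 4·x₂ - 3], [4·x₁ + x₂, x₁ - 2·cos(x₂)]].
At the point, J = [[0.000, -7.000], [5.000, 0.41940]] (det J = 35.000).
Solving J·Δ = −F gives Δ = (0.027, 0.429).

(0.027, 0.429)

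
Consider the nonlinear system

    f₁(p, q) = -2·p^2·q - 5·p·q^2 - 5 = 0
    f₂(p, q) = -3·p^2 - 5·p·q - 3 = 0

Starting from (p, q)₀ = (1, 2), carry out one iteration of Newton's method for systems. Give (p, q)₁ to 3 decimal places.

At (1, 2): F = (-29.000, -16.000).
Jacobian J = [[-4·p·q - 5·q^2, -2·p^2 - 10·p·q], [-6·p - 5·q, -5·p]].
At the point, J = [[-28.000, -22.000], [-16.000, -5.000]] (det J = -212.000).
Solving J·Δ = −F gives Δ = (-0.976, -0.075).
Then the next iterate is (p, q)₁ = (0.024, 1.925).

(0.024, 1.925)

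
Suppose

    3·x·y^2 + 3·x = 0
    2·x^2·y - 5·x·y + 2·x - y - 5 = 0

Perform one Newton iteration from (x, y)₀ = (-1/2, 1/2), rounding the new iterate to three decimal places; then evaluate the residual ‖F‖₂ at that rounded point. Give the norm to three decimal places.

111.231

At (-1/2, 1/2): F = (-1.875, -5.000).
Jacobian J = [[3·y^2 + 3, 6·x·y], [4·x·y - 5·y + 2, 2·x^2 - 5·x - 1]].
At the point, J = [[3.750, -1.500], [-1.500, 2.000]] (det J = 5.250).
Solving J·Δ = −F gives Δ = (2.143, 4.107).
Then the next iterate is (x, y)₁ = (1.643, 4.607).
Re-evaluating at (1.643, 4.607): F = (109.54431, -19.29478), so ‖F‖₂ = 111.231.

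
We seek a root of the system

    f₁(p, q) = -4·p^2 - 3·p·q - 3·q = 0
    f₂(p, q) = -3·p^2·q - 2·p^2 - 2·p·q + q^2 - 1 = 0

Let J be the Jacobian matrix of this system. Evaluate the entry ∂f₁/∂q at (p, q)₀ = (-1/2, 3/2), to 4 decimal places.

∂f₁/∂q = -3·p - 3.
At (-1/2, 3/2) this is -1.5000.

-1.5000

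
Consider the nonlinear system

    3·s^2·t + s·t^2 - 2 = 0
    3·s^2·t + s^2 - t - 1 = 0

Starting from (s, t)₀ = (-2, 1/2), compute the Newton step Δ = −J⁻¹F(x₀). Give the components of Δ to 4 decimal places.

At (-2, 1/2): F = (3.5000, 8.5000).
Jacobian J = [[6·s·t + t^2, 3·s^2 + 2·s·t], [6·s·t + 2·s, 3·s^2 - 1]].
At the point, J = [[-5.7500, 10.0000], [-10.0000, 11.0000]] (det J = 36.7500).
Solving J·Δ = −F gives Δ = (1.2653, 0.3776).

(1.2653, 0.3776)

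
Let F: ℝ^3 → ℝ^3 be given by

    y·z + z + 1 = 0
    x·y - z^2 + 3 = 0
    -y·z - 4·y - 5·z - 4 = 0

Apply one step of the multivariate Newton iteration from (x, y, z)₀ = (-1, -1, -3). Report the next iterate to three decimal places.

(11.167, -0.667, -0.083)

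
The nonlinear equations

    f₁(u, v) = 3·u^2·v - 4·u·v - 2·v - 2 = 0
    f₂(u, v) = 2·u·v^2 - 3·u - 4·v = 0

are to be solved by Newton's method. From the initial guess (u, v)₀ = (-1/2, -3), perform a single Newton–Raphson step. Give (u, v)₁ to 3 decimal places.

At (-1/2, -3): F = (-4.250, 4.500).
Jacobian J = [[6·u·v - 4·v, 3·u^2 - 4·u - 2], [2·v^2 - 3, 4·u·v - 4]].
At the point, J = [[21.000, 0.750], [15.000, 2.000]] (det J = 30.750).
Solving J·Δ = −F gives Δ = (0.386, -5.146).
Then the next iterate is (u, v)₁ = (-0.114, -8.146).

(-0.114, -8.146)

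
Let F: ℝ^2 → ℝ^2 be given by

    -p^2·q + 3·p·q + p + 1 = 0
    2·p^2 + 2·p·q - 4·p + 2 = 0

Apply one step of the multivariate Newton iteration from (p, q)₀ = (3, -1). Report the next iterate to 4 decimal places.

(2.0000, -0.3333)

At (3, -1): F = (4.0000, 2.0000).
Jacobian J = [[-2·p·q + 3·q + 1, -p^2 + 3·p], [4·p + 2·q - 4, 2·p]].
At the point, J = [[4.0000, 0.0000], [6.0000, 6.0000]] (det J = 24.0000).
Solving J·Δ = −F gives Δ = (-1.0000, 0.6667).
Then the next iterate is (p, q)₁ = (2.0000, -0.3333).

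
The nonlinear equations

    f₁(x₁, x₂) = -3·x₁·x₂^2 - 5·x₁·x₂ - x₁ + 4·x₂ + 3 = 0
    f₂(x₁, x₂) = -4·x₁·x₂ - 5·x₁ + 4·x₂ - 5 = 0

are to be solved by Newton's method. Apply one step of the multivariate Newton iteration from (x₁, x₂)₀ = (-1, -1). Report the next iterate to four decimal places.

(-1.7273, -0.0909)

At (-1, -1): F = (-2.0000, -8.0000).
Jacobian J = [[-3·x₂^2 - 5·x₂ - 1, -6·x₁·x₂ - 5·x₁ + 4], [-4·x₂ - 5, -4·x₁ + 4]].
At the point, J = [[1.0000, 3.0000], [-1.0000, 8.0000]] (det J = 11.0000).
Solving J·Δ = −F gives Δ = (-0.7273, 0.9091).
Then the next iterate is (x₁, x₂)₁ = (-1.7273, -0.0909).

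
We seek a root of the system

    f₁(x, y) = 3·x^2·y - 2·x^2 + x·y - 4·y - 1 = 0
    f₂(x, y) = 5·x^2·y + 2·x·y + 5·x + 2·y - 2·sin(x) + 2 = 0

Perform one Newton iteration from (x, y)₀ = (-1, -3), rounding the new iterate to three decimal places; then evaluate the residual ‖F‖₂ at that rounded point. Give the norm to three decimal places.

2.933

At (-1, -3): F = (3.000, -16.31706).
Jacobian J = [[6·x·y - 4·x + y, 3·x^2 + x - 4], [10·x·y + 2·y - 2·cos(x) + 5, 5·x^2 + 2·x + 2]].
At the point, J = [[19.000, -2.000], [27.91940, 5.000]] (det J = 150.83879).
Solving J·Δ = −F gives Δ = (0.117, 2.611).
Then the next iterate is (x, y)₁ = (-0.883, -0.389).
Re-evaluating at (-0.883, -0.389): F = (-1.56979, -2.47723), so ‖F‖₂ = 2.933.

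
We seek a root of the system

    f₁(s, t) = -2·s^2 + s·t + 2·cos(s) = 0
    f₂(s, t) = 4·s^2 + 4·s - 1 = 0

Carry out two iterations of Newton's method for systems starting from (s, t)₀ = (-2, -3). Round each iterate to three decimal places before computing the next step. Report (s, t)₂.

(-1.231, -1.933)

At (-2, -3): F = (-2.83229, 7.000).
Jacobian J = [[-4·s + t - 2·sin(s), s], [8·s + 4, 0]].
At the point, J = [[6.81859, -2.000], [-12.000, 0.000]] (det J = -24.000).
Solving J·Δ = −F gives Δ = (0.583, 0.573).
Then the next iterate is (s, t)₁ = (-1.417, -2.427).
Round to (-1.417, -2.427) and repeat: F = (-0.27034, 1.36356), J = [[5.21739, -1.417], [-7.336, 0.000]].
Δ = (0.186, 0.494), so (s, t)₂ = (-1.231, -1.933).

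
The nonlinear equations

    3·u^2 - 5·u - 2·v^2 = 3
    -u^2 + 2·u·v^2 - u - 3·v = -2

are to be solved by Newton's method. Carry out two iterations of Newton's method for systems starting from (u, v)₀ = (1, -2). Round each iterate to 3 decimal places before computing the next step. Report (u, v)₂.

(2.684, -1.177)

At (1, -2): F = (-13.000, 14.000).
Jacobian J = [[6·u - 5, -4·v], [-2·u + 2·v^2 - 1, 4·u·v - 3]].
At the point, J = [[1.000, 8.000], [5.000, -11.000]] (det J = -51.000).
Solving J·Δ = −F gives Δ = (0.608, 1.549).
Then the next iterate is (u, v)₁ = (1.608, -0.451).
Round to (1.608, -0.451) and repeat: F = (-3.68981, -0.18653), J = [[4.648, 1.804], [-3.80920, -5.90083]].
Δ = (1.076, -0.726), so (u, v)₂ = (2.684, -1.177).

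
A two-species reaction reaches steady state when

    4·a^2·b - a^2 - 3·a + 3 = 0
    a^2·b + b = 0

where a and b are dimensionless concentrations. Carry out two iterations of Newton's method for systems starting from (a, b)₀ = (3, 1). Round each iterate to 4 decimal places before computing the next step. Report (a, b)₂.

At (3, 1): F = (21.0000, 10.0000).
Jacobian J = [[8·a·b - 2·a - 3, 4·a^2], [2·a·b, a^2 + 1]].
At the point, J = [[15.0000, 36.0000], [6.0000, 10.0000]] (det J = -66.0000).
Solving J·Δ = −F gives Δ = (-2.2727, 0.3636).
Then the next iterate is (a, b)₁ = (0.7273, 1.3636).
Round to (0.7273, 1.3636) and repeat: F = (3.174323, 2.084897), J = [[3.479370, 2.115861], [1.983493, 1.528965]].
Δ = (-0.3936, -0.8529), so (a, b)₂ = (0.3337, 0.5107).

(0.3337, 0.5107)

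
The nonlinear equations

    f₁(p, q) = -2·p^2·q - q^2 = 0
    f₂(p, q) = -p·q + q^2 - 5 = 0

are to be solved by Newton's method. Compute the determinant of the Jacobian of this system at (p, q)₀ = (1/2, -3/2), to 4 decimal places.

-14.2500

J = [[-4·p·q, -2·p^2 - 2·q], [-q, -p + 2·q]].
At the point, J = [[3.0000, 2.5000], [1.5000, -3.5000]].
det J = -14.2500.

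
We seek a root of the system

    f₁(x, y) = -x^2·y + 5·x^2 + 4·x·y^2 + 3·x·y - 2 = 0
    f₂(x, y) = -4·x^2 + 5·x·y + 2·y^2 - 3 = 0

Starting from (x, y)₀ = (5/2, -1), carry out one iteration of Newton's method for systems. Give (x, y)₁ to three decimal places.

(0.557, -2.186)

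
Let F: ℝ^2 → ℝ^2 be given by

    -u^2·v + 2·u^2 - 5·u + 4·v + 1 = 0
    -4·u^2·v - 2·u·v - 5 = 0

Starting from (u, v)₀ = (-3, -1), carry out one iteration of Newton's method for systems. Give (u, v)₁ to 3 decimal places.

(-1.198, -1.488)

At (-3, -1): F = (39.000, 25.000).
Jacobian J = [[-2·u·v + 4·u - 5, -u^2 + 4], [-8·u·v - 2·v, -4·u^2 - 2·u]].
At the point, J = [[-23.000, -5.000], [-22.000, -30.000]] (det J = 580.000).
Solving J·Δ = −F gives Δ = (1.802, -0.488).
Then the next iterate is (u, v)₁ = (-1.198, -1.488).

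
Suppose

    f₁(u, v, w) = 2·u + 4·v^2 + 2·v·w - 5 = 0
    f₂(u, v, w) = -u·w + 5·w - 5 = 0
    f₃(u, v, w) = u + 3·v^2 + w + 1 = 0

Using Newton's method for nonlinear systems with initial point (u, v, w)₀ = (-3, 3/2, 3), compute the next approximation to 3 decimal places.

(26.000, -3.528, 11.500)

At (-3, 3/2, 3): F = (7.000, 19.000, 7.750).
Jacobian J = [[2, 8·v + 2·w, 2·v], [-w, 0, -u + 5], [1, 6·v, 1]].
At the point, J = [[2.000, 18.000, 3.000], [-3.000, 0.000, 8.000], [1.000, 9.000, 1.000]] (det J = -27.000).
Solving J·Δ = −F gives Δ = (29.000, -5.028, 8.500).
Then the next iterate is (u, v, w)₁ = (26.000, -3.528, 11.500).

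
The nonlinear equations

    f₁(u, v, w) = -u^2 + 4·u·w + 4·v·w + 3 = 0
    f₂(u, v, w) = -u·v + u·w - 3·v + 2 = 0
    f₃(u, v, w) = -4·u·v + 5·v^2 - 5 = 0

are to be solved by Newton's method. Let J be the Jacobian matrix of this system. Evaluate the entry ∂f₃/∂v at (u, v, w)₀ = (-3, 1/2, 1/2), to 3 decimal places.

∂f₃/∂v = -4·u + 10·v.
At (-3, 1/2, 1/2) this is 17.000.

17.000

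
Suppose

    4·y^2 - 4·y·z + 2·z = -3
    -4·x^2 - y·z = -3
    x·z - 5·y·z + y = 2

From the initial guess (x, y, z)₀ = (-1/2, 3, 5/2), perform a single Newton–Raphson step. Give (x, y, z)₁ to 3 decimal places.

(-1.157, 1.160, 1.324)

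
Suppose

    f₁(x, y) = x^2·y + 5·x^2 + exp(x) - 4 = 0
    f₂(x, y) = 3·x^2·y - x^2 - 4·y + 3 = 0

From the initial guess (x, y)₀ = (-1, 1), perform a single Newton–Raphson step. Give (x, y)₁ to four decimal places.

(-0.7846, 1.1382)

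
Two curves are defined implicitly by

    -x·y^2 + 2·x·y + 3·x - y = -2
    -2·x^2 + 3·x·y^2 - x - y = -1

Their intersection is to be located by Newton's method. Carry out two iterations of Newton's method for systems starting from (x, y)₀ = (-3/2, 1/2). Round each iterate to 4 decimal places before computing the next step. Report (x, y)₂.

(0.0309, 2.1061)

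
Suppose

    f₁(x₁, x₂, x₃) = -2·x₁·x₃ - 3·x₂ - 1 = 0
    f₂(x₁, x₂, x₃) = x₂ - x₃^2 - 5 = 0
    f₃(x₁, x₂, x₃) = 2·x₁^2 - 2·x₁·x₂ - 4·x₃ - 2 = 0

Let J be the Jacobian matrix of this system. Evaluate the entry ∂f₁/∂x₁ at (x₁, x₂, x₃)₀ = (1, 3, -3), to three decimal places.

6.000

∂f₁/∂x₁ = -2·x₃.
At (1, 3, -3) this is 6.000.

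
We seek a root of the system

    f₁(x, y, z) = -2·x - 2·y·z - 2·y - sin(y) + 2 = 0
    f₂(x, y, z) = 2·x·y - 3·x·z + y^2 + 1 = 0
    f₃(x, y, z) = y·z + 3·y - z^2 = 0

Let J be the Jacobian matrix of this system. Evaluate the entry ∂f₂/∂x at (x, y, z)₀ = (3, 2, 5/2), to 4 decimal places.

∂f₂/∂x = 2·y - 3·z.
At (3, 2, 5/2) this is -3.5000.

-3.5000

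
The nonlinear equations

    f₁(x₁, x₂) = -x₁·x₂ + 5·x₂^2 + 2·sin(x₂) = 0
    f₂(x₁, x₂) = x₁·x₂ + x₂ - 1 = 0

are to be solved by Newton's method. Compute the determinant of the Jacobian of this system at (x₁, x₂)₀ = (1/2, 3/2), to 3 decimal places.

-24.212

J = [[-x₂, -x₁ + 10·x₂ + 2·cos(x₂)], [x₂, x₁ + 1]].
At the point, J = [[-1.500, 14.64147], [1.500, 1.500]].
det J = -24.212.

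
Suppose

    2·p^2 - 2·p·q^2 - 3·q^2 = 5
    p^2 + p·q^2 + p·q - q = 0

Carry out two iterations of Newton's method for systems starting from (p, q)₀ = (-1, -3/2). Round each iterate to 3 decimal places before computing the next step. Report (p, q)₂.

(-2.452, -4.197)

At (-1, -3/2): F = (-5.250, 1.750).
Jacobian J = [[4·p - 2·q^2, -4·p·q - 6·q], [2·p + q^2 + q, 2·p·q + p - 1]].
At the point, J = [[-8.500, 3.000], [-1.250, 1.000]] (det J = -4.750).
Solving J·Δ = −F gives Δ = (-2.211, -4.513).
Then the next iterate is (p, q)₁ = (-3.211, -6.013).
Round to (-3.211, -6.013) and repeat: F = (139.34745, -80.46619), J = [[-85.15634, -41.15297], [23.72117, 34.40449]].
Δ = (0.759, 1.816), so (p, q)₂ = (-2.452, -4.197).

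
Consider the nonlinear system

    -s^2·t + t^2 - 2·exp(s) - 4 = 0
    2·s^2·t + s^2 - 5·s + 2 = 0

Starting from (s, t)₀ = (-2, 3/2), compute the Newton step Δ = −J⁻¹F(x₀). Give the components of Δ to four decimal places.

(1.4562, 0.3226)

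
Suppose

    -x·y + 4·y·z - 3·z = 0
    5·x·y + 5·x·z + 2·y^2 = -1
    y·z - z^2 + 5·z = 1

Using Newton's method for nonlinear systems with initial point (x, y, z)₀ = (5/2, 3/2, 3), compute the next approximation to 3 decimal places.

At (5/2, 3/2, 3): F = (5.250, 61.750, 9.500).
Jacobian J = [[-y, -x + 4·z, 4·y - 3], [5·y + 5·z, 5·x + 4·y, 5·x], [0, z, y - 2·z + 5]].
At the point, J = [[-1.500, 9.500, 3.000], [22.500, 18.500, 12.500], [0.000, 3.000, 0.500]] (det J = 138.000).
Solving J·Δ = −F gives Δ = (-5.181, -5.174, 12.043).
Then the next iterate is (x, y, z)₁ = (-2.681, -3.674, 15.043).

(-2.681, -3.674, 15.043)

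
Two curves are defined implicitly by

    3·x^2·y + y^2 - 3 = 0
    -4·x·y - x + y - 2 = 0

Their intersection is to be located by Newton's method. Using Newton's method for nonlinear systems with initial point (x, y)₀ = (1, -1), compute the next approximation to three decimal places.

At (1, -1): F = (-5.000, 0.000).
Jacobian J = [[6·x·y, 3·x^2 + 2·y], [-4·y - 1, -4·x + 1]].
At the point, J = [[-6.000, 1.000], [3.000, -3.000]] (det J = 15.000).
Solving J·Δ = −F gives Δ = (-1.000, -1.000).
Then the next iterate is (x, y)₁ = (0.000, -2.000).

(0.000, -2.000)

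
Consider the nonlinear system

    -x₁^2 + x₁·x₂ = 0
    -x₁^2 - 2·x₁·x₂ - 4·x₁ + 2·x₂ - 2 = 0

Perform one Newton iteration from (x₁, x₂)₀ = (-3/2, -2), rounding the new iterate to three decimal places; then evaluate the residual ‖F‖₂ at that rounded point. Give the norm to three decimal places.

2.838

At (-3/2, -2): F = (0.750, -8.250).
Jacobian J = [[-2·x₁ + x₂, x₁], [-2·x₁ - 2·x₂ - 4, -2·x₁ + 2]].
At the point, J = [[1.000, -1.500], [3.000, 5.000]] (det J = 9.500).
Solving J·Δ = −F gives Δ = (0.908, 1.105).
Then the next iterate is (x₁, x₂)₁ = (-0.592, -0.895).
Re-evaluating at (-0.592, -0.895): F = (0.17938, -2.83214), so ‖F‖₂ = 2.838.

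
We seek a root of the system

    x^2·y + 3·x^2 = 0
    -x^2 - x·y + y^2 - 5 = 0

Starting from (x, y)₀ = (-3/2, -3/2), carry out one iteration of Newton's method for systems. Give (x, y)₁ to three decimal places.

(1.833, 3.667)

At (-3/2, -3/2): F = (3.375, -7.250).
Jacobian J = [[2·x·y + 6·x, x^2], [-2·x - y, -x + 2·y]].
At the point, J = [[-4.500, 2.250], [4.500, -1.500]] (det J = -3.375).
Solving J·Δ = −F gives Δ = (3.333, 5.167).
Then the next iterate is (x, y)₁ = (1.833, 3.667).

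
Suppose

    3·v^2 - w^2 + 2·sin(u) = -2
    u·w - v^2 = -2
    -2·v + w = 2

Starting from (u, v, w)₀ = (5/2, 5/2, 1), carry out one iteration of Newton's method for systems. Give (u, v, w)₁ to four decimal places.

(-10.7500, -0.2434, 1.5132)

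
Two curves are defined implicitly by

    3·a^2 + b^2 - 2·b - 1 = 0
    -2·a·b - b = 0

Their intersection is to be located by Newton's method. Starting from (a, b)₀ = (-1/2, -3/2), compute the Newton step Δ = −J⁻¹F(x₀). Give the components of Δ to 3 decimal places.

(0.000, 1.000)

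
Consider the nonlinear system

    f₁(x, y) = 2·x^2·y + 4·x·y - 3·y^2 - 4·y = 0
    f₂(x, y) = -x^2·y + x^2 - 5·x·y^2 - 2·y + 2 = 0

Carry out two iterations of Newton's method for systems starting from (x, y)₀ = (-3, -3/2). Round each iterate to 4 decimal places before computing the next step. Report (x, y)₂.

(12.2725, -5.7291)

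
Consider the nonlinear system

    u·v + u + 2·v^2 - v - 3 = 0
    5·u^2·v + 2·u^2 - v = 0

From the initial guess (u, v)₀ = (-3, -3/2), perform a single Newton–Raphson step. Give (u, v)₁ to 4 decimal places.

(-2.0844, -1.0958)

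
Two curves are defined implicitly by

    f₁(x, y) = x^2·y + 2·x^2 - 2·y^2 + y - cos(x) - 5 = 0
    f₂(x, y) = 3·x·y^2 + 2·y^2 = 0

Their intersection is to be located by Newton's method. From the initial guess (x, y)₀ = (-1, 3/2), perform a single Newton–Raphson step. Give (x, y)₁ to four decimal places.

At (-1, 3/2): F = (-5.040302, -2.2500).
Jacobian J = [[2·x·y + 4·x + sin(x), x^2 - 4·y + 1], [3·y^2, 6·x·y + 4·y]].
At the point, J = [[-7.841471, -4.0000], [6.7500, -3.0000]] (det J = 50.524413).
Solving J·Δ = −F gives Δ = (-0.1211, -1.0226).
Then the next iterate is (x, y)₁ = (-1.1211, 0.4774).

(-1.1211, 0.4774)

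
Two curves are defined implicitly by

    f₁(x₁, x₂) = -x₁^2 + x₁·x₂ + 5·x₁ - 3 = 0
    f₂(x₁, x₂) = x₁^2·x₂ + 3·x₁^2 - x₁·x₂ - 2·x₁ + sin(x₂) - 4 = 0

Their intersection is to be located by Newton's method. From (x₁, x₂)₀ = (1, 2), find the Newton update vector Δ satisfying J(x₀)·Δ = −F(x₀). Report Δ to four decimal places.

At (1, 2): F = (3.0000, -2.090703).
Jacobian J = [[-2·x₁ + x₂ + 5, x₁], [2·x₁·x₂ + 6·x₁ - x₂ - 2, x₁^2 - x₁ + cos(x₂)]].
At the point, J = [[5.0000, 1.0000], [6.0000, -0.416147]] (det J = -8.080734).
Solving J·Δ = −F gives Δ = (0.1042, -3.5212).

(0.1042, -3.5212)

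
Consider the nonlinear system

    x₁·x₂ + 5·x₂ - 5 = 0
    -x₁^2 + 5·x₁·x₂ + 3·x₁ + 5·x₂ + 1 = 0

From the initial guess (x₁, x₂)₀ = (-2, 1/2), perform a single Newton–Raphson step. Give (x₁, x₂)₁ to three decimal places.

(-0.323, 1.387)

At (-2, 1/2): F = (-3.500, -11.500).
Jacobian J = [[x₂, x₁ + 5], [-2·x₁ + 5·x₂ + 3, 5·x₁ + 5]].
At the point, J = [[0.500, 3.000], [9.500, -5.000]] (det J = -31.000).
Solving J·Δ = −F gives Δ = (1.677, 0.887).
Then the next iterate is (x₁, x₂)₁ = (-0.323, 1.387).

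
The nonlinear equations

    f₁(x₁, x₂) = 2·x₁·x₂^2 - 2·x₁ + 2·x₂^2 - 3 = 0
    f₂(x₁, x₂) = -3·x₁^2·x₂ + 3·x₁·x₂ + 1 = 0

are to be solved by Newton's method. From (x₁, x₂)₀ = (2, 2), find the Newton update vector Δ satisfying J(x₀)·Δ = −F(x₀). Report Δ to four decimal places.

At (2, 2): F = (17.0000, -11.0000).
Jacobian J = [[2·x₂^2 - 2, 4·x₁·x₂ + 4·x₂], [-6·x₁·x₂ + 3·x₂, -3·x₁^2 + 3·x₁]].
At the point, J = [[6.0000, 24.0000], [-18.0000, -6.0000]] (det J = 396.0000).
Solving J·Δ = −F gives Δ = (-0.4091, -0.6061).

(-0.4091, -0.6061)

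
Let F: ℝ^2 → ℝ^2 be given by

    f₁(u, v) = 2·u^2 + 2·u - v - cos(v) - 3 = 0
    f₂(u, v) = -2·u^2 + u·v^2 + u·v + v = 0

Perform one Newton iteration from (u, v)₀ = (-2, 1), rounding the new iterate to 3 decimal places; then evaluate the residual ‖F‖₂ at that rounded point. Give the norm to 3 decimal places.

At (-2, 1): F = (-0.54030, -11.000).
Jacobian J = [[4·u + 2, sin(v) - 1], [-4·u + v^2 + v, 2·u·v + u + 1]].
At the point, J = [[-6.000, -0.15853], [10.000, -5.000]] (det J = 31.58529).
Solving J·Δ = −F gives Δ = (-0.030, -2.261).
Then the next iterate is (u, v)₁ = (-2.030, -1.261).
Re-evaluating at (-2.030, -1.261): F = (2.13794, -10.17092), so ‖F‖₂ = 10.393.

10.393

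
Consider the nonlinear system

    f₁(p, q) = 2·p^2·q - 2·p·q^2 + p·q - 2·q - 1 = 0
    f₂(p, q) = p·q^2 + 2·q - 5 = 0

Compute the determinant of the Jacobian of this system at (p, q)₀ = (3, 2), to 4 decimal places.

J = [[4·p·q - 2·q^2 + q, 2·p^2 - 4·p·q + p - 2], [q^2, 2·p·q + 2]].
At the point, J = [[18.0000, -5.0000], [4.0000, 14.0000]].
det J = 272.0000.

272.0000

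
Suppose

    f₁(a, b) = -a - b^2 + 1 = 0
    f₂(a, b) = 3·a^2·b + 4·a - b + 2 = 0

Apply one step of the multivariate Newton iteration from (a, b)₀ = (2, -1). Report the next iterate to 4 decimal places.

(6.0000, 2.0000)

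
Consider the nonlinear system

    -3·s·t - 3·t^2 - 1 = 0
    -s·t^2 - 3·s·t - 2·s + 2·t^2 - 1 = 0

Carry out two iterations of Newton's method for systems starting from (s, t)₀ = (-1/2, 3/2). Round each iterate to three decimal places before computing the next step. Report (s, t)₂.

At (-1/2, 3/2): F = (-5.500, 7.875).
Jacobian J = [[-3·t, -3·s - 6·t], [-t^2 - 3·t - 2, -2·s·t - 3·s + 4·t]].
At the point, J = [[-4.500, -7.500], [-8.750, 9.000]] (det J = -106.125).
Solving J·Δ = −F gives Δ = (0.090, -0.787).
Then the next iterate is (s, t)₁ = (-0.410, 0.713).
Round to (-0.410, 0.713) and repeat: F = (-1.64812, 1.92216), J = [[-2.139, -3.048], [-4.64737, 4.66666]].
Δ = (-0.076, -0.487), so (s, t)₂ = (-0.486, 0.226).

(-0.486, 0.226)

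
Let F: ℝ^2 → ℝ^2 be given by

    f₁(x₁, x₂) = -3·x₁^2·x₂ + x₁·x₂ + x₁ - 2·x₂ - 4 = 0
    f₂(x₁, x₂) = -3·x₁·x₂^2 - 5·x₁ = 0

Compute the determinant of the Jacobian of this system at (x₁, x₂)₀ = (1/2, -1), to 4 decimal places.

-9.0000

J = [[-6·x₁·x₂ + x₂ + 1, -3·x₁^2 + x₁ - 2], [-3·x₂^2 - 5, -6·x₁·x₂]].
At the point, J = [[3.0000, -2.2500], [-8.0000, 3.0000]].
det J = -9.0000.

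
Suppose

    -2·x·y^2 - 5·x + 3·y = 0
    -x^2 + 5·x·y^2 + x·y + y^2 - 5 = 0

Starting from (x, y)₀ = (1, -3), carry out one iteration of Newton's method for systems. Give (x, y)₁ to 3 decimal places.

At (1, -3): F = (-32.000, 45.000).
Jacobian J = [[-2·y^2 - 5, -4·x·y + 3], [-2·x + 5·y^2 + y, 10·x·y + x + 2·y]].
At the point, J = [[-23.000, 15.000], [40.000, -35.000]] (det J = 205.000).
Solving J·Δ = −F gives Δ = (-2.171, -1.195).
Then the next iterate is (x, y)₁ = (-1.171, -4.195).

(-1.171, -4.195)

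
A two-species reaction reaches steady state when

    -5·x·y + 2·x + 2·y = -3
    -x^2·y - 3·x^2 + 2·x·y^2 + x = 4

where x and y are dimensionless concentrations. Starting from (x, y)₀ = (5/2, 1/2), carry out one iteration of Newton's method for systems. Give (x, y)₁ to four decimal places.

At (5/2, 1/2): F = (2.7500, -22.1250).
Jacobian J = [[-5·y + 2, -5·x + 2], [-2·x·y - 6·x + 2·y^2 + 1, -x^2 + 4·x·y]].
At the point, J = [[-0.5000, -10.5000], [-16.0000, -1.2500]] (det J = -167.3750).
Solving J·Δ = −F gives Δ = (-1.4085, 0.3290).
Then the next iterate is (x, y)₁ = (1.0915, 0.8290).

(1.0915, 0.8290)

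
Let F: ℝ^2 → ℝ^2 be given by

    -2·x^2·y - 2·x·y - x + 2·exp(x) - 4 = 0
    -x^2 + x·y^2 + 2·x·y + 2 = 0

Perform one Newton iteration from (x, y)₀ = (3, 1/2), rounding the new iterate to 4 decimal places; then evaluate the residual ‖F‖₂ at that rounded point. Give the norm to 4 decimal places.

At (3, 1/2): F = (21.171074, -3.2500).
Jacobian J = [[-4·x·y - 2·y + 2·exp(x) - 1, -2·x^2 - 2·x], [-2·x + y^2 + 2·y, 2·x·y + 2·x]].
At the point, J = [[32.171074, -24.0000], [-4.7500, 9.0000]] (det J = 175.539665).
Solving J·Δ = −F gives Δ = (-0.6411, 0.0227).
Then the next iterate is (x, y)₁ = (2.3589, 0.5227).
Re-evaluating at (2.3589, 0.5227): F = (6.516688, -0.453928), so ‖F‖₂ = 6.5325.

6.5325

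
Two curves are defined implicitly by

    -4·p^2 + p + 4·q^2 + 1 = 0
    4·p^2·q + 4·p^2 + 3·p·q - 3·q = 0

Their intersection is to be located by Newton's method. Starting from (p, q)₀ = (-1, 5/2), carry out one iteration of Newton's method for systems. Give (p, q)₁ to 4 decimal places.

(-0.9439, 1.4247)

At (-1, 5/2): F = (21.0000, -1.0000).
Jacobian J = [[-8·p + 1, 8·q], [8·p·q + 8·p + 3·q, 4·p^2 + 3·p - 3]].
At the point, J = [[9.0000, 20.0000], [-20.5000, -2.0000]] (det J = 392.0000).
Solving J·Δ = −F gives Δ = (0.0561, -1.0753).
Then the next iterate is (p, q)₁ = (-0.9439, 1.4247).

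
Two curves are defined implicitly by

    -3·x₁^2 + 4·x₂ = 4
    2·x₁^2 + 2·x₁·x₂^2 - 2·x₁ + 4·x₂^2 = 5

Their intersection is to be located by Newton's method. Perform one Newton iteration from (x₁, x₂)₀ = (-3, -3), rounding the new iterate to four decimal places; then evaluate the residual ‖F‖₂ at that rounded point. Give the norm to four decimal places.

At (-3, -3): F = (-43.0000, 1.0000).
Jacobian J = [[-6·x₁, 4], [4·x₁ + 2·x₂^2 - 2, 4·x₁·x₂ + 8·x₂]].
At the point, J = [[18.0000, 4.0000], [4.0000, 12.0000]] (det J = 200.0000).
Solving J·Δ = −F gives Δ = (2.6000, -0.9500).
Then the next iterate is (x₁, x₂)₁ = (-0.4000, -3.9500).
Re-evaluating at (-0.4000, -3.9500): F = (-20.2800, 46.0480), so ‖F‖₂ = 50.3160.

50.3160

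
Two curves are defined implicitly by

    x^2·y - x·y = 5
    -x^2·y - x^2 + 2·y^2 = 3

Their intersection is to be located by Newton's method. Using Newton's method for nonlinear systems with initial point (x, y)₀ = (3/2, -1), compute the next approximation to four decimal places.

(-1.4350, -1.1600)

At (3/2, -1): F = (-5.7500, -1.0000).
Jacobian J = [[2·x·y - y, x^2 - x], [-2·x·y - 2·x, -x^2 + 4·y]].
At the point, J = [[-2.0000, 0.7500], [0.0000, -6.2500]] (det J = 12.5000).
Solving J·Δ = −F gives Δ = (-2.9350, -0.1600).
Then the next iterate is (x, y)₁ = (-1.4350, -1.1600).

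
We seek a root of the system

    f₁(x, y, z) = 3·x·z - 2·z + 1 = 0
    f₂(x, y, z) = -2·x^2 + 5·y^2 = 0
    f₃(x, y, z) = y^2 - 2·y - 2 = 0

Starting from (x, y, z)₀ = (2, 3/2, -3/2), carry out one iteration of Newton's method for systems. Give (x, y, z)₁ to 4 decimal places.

At (2, 3/2, -3/2): F = (-5.0000, 3.2500, -2.7500).
Jacobian J = [[3·z, 0, 3·x - 2], [-4·x, 10·y, 0], [0, 2·y - 2, 0]].
At the point, J = [[-4.5000, 0.0000, 4.0000], [-8.0000, 15.0000, 0.0000], [0.0000, 1.0000, 0.0000]] (det J = -32.0000).
Solving J·Δ = −F gives Δ = (5.5625, 2.7500, 7.5078).
Then the next iterate is (x, y, z)₁ = (7.5625, 4.2500, 6.0078).

(7.5625, 4.2500, 6.0078)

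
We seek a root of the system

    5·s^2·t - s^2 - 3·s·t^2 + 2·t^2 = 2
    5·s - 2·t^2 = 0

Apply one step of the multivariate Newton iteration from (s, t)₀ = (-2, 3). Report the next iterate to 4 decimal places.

(-2.5976, 0.4177)

At (-2, 3): F = (126.0000, -28.0000).
Jacobian J = [[10·s·t - 2·s - 3·t^2, 5·s^2 - 6·s·t + 4·t], [5, -4·t]].
At the point, J = [[-83.0000, 68.0000], [5.0000, -12.0000]] (det J = 656.0000).
Solving J·Δ = −F gives Δ = (-0.5976, -2.5823).
Then the next iterate is (s, t)₁ = (-2.5976, 0.4177).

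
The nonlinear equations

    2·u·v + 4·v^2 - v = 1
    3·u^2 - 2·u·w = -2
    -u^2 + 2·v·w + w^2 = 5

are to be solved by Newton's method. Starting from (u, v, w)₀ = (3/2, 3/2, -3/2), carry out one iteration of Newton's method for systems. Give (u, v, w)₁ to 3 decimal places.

At (3/2, 3/2, -3/2): F = (11.000, 13.250, -9.500).
Jacobian J = [[2·v, 2·u + 8·v - 1, 0], [6·u - 2·w, 0, -2·u], [-2·u, 2·w, 2·v + 2·w]].
At the point, J = [[3.000, 14.000, 0.000], [12.000, 0.000, -3.000], [-3.000, -3.000, 0.000]] (det J = 99.000).
Solving J·Δ = −F gives Δ = (-3.030, -0.136, -7.705).
Then the next iterate is (u, v, w)₁ = (-1.530, 1.364, -9.205).

(-1.530, 1.364, -9.205)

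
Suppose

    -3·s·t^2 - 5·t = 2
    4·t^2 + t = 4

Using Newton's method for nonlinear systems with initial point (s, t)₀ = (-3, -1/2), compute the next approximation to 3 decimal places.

(22.444, -1.667)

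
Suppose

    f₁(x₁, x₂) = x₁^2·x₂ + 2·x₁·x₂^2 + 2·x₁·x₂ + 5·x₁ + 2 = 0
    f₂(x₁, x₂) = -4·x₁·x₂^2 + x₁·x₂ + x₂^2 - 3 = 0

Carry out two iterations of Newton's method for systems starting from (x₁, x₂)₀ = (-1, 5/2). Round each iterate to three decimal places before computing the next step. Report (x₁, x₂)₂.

(-0.160, 1.524)

At (-1, 5/2): F = (-18.000, 25.750).
Jacobian J = [[2·x₁·x₂ + 2·x₂^2 + 2·x₂ + 5, x₁^2 + 4·x₁·x₂ + 2·x₁], [-4·x₂^2 + x₂, -8·x₁·x₂ + x₁ + 2·x₂]].
At the point, J = [[17.500, -11.000], [-22.500, 24.000]] (det J = 172.500).
Solving J·Δ = −F gives Δ = (0.862, -0.264).
Then the next iterate is (x₁, x₂)₁ = (-0.138, 2.236).
Round to (-0.138, 2.236) and repeat: F = (-0.64447, 4.45096), J = [[18.85426, -1.49123], [-17.76278, 6.80254]].
Δ = (-0.022, -0.712), so (x₁, x₂)₂ = (-0.160, 1.524).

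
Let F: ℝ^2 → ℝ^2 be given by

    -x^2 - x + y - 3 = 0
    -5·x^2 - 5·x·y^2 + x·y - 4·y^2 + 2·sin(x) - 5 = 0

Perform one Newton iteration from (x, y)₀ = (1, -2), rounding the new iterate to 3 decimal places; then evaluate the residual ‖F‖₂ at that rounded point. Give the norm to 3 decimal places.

23.021

At (1, -2): F = (-7.000, -46.31706).
Jacobian J = [[-2·x - 1, 1], [-10·x - 5·y^2 + y + 2·cos(x), -10·x·y + x - 8·y]].
At the point, J = [[-3.000, 1.000], [-30.91940, 37.000]] (det J = -80.08060).
Solving J·Δ = −F gives Δ = (-2.656, -0.968).
Then the next iterate is (x, y)₁ = (-1.656, -2.968).
Re-evaluating at (-1.656, -2.968): F = (-7.05434, 21.91321), so ‖F‖₂ = 23.021.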